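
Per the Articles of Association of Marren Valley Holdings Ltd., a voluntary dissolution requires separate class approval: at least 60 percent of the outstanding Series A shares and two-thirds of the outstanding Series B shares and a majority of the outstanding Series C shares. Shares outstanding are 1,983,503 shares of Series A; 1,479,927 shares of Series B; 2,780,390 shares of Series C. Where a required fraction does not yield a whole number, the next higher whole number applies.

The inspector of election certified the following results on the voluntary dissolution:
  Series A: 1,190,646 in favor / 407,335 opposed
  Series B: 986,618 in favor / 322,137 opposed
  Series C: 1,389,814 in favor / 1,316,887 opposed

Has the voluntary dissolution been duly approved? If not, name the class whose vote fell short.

Not approved — the Series C shares did not give the required vote.

Series A: 3/5 of 1983503 = 1190101.80, rounded up to 1190102; 1,190,102 required, 1,190,646 in favor — approved.
Series B: 2/3 of 1479927 = 986618; 986,618 required, 986,618 in favor — approved.
Series C: a majority of 2780390 is 1390196; 1,390,196 required, 1,389,814 in favor — not approved.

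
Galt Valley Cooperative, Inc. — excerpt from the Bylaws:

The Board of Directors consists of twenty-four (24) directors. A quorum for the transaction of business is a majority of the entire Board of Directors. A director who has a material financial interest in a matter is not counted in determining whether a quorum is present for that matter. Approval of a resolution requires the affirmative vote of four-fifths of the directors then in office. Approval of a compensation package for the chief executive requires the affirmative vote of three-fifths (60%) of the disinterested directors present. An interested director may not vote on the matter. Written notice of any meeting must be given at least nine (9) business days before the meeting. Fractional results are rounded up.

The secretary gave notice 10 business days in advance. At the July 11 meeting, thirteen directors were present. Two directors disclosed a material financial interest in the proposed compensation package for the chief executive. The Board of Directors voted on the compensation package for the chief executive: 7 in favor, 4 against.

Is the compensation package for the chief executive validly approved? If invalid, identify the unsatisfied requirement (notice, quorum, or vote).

Invalid — quorum requirement not satisfied.

Notice: 10 business days given; 9 required (10 ≥ 9). Satisfied.
Quorum: 13 present, but the 2 interested directors do not count, leaving 11. Quorum is 13. Not satisfied.
Vote: the compensation package for the chief executive requires three-fifths of the disinterested directors present (13 − 2 = 11). 3/5 of 11 = 6.60, rounded up to 7, so 7 affirmative votes are needed; 7 voted in favor. Satisfied. (Moot — without a quorum no business can be validly transacted.)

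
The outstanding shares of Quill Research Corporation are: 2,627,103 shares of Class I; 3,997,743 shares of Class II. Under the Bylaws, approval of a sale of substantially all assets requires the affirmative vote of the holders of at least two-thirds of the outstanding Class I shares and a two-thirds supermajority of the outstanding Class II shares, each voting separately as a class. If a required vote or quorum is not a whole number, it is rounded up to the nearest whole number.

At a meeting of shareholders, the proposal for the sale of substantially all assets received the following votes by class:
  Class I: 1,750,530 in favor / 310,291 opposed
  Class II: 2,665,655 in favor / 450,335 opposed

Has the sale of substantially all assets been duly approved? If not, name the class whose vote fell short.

Not approved — the Class I shares did not give the required vote.

Class I: 2/3 of 2627103 = 1751402; 1,751,402 required, 1,750,530 in favor — not approved.
Class II: 2/3 of 3997743 = 2665162; 2,665,162 required, 2,665,655 in favor — approved.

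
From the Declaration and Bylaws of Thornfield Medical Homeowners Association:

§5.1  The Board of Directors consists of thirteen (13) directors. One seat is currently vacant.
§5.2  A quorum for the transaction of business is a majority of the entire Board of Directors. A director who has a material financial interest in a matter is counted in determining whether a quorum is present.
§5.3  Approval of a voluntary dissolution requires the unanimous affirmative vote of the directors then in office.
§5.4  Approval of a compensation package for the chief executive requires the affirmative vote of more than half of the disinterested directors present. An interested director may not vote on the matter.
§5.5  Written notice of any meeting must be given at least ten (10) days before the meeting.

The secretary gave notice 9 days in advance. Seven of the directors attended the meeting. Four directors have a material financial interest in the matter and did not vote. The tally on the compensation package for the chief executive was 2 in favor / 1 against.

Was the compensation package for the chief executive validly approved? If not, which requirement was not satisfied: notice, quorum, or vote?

Notice: 9 days given; 10 required (9 < 10). Not satisfied.
Quorum: 7 present (interested directors count toward quorum); quorum is 7. Satisfied.
Vote: the compensation package for the chief executive requires a majority of the disinterested directors present (7 − 4 = 3). A majority of 3 is 2, so 2 affirmative votes are needed; 2 voted in favor. Satisfied.

Invalid — notice requirement not satisfied.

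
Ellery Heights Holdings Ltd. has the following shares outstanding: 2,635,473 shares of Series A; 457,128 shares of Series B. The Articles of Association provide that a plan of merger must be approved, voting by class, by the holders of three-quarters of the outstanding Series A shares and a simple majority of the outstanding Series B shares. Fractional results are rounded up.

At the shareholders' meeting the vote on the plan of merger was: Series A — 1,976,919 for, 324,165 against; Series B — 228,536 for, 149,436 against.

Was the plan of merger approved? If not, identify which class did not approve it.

Not approved — the Series B shares did not give the required vote.

Series A: 3/4 of 2635473 = 1976604.75, rounded up to 1976605; 1,976,605 required, 1,976,919 in favor — approved.
Series B: a majority of 457128 is 228565; 228,565 required, 228,536 in favor — not approved.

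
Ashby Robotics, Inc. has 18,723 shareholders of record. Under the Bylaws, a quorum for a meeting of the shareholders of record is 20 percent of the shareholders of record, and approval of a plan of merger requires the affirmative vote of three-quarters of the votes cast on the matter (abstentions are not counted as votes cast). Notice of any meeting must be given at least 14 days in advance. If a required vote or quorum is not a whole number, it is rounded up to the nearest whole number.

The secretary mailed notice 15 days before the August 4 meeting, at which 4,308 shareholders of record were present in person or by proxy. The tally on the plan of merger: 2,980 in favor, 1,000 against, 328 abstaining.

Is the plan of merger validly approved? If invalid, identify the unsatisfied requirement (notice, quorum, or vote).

Invalid — vote requirement not satisfied.

Notice: 15 days given; 14 required. Satisfied.
Quorum: 20% of 18,723 = 3,744.60, rounded up to 3,745; 4,308 present. Satisfied.
Vote: requires three-fourths of the votes cast (4,308 − 328 abstaining = 3,980); 3/4 of 3980 = 2985, so 2,985 needed; 2,980 in favor. Not satisfied.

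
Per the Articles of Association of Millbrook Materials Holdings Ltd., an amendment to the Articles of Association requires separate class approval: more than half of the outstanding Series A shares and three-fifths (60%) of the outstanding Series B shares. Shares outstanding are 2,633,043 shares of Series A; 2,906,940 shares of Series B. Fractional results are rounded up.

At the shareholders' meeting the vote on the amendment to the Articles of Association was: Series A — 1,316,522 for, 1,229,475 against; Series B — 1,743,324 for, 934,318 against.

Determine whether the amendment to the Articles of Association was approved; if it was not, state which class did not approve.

Series A: a majority of 2633043 is 1316522; 1,316,522 required, 1,316,522 in favor — approved.
Series B: 3/5 of 2906940 = 1744164; 1,744,164 required, 1,743,324 in favor — not approved.

Not approved — the Series B shares did not give the required vote.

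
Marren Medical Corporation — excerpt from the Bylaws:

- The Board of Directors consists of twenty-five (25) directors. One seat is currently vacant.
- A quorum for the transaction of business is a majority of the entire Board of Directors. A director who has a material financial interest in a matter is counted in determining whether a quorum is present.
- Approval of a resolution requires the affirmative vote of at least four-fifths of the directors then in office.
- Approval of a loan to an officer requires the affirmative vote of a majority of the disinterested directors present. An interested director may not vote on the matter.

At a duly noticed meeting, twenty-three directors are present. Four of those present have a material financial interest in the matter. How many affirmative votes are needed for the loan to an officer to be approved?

The loan to an officer requires a majority of the disinterested directors present (23 − 4 = 19).
A majority of 19 is 10.

10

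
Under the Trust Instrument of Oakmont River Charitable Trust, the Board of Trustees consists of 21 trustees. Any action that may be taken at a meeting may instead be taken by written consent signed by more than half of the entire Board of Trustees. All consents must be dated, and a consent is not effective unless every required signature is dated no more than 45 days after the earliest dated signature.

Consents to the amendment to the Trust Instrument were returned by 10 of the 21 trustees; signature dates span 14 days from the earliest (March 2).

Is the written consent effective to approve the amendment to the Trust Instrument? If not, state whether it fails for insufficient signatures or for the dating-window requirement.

Signatures required: more than half of 21 — a majority of 21 is 11, so 11 needed; 10 signed. Insufficient.
Dating window: the latest signature is 14 days after the earliest; the limit is 45 days. Within the window.

Not effective — insufficient signatures.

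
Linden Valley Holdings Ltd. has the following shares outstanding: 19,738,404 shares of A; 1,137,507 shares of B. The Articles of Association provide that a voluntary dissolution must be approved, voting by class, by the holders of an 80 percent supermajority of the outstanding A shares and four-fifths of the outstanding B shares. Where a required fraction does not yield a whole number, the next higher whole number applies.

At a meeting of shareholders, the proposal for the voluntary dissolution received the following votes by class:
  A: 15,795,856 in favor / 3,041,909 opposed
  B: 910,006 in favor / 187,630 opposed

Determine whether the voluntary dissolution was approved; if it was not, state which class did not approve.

A: 4/5 of 19738404 = 15790723.20, rounded up to 15790724; 15,790,724 required, 15,795,856 in favor — approved.
B: 4/5 of 1137507 = 910005.60, rounded up to 910006; 910,006 required, 910,006 in favor — approved.

Approved — every class gave the required vote.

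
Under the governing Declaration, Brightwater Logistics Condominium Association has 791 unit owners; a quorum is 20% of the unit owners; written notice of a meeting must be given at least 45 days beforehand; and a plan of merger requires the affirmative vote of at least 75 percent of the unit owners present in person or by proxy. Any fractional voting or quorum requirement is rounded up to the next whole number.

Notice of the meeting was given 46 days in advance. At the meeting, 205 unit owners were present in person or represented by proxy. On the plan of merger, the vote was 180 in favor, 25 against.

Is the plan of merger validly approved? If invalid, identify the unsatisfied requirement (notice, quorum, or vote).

Notice: 46 days given; 45 required. Satisfied.
Quorum: 20% of 791 = 158.20, rounded up to 159; 205 present. Satisfied.
Vote: requires three-fourths of those present (205); 3/4 of 205 = 153.75, rounded up to 154, so 154 needed; 180 in favor. Satisfied.

Valid — all requirements satisfied.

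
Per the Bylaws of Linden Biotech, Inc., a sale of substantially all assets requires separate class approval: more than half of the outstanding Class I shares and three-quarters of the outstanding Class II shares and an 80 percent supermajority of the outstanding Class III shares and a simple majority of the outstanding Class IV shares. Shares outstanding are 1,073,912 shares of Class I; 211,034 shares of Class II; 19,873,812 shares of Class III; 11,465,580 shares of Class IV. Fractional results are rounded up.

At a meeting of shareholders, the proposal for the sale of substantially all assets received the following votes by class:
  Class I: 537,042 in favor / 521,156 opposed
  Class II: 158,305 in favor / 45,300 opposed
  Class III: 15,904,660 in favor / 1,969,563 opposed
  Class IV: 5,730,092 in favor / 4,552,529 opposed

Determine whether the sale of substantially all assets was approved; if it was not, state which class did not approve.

Class I: a majority of 1073912 is 536957; 536,957 required, 537,042 in favor — approved.
Class II: 3/4 of 211034 = 158275.50, rounded up to 158276; 158,276 required, 158,305 in favor — approved.
Class III: 4/5 of 19873812 = 15899049.60, rounded up to 15899050; 15,899,050 required, 15,904,660 in favor — approved.
Class IV: a majority of 11465580 is 5732791; 5,732,791 required, 5,730,092 in favor — not approved.

Not approved — the Class IV shares did not give the required vote.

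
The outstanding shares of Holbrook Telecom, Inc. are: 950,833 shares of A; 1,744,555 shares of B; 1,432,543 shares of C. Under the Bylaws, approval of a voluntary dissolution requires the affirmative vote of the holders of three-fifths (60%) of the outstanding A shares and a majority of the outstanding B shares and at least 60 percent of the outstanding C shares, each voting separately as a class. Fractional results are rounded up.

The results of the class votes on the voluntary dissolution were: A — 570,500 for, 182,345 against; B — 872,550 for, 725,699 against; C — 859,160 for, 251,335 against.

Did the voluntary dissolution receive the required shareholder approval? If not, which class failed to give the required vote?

Not approved — the C shares did not give the required vote.

A: 3/5 of 950833 = 570499.80, rounded up to 570500; 570,500 required, 570,500 in favor — approved.
B: a majority of 1744555 is 872278; 872,278 required, 872,550 in favor — approved.
C: 3/5 of 1432543 = 859525.80, rounded up to 859526; 859,526 required, 859,160 in favor — not approved.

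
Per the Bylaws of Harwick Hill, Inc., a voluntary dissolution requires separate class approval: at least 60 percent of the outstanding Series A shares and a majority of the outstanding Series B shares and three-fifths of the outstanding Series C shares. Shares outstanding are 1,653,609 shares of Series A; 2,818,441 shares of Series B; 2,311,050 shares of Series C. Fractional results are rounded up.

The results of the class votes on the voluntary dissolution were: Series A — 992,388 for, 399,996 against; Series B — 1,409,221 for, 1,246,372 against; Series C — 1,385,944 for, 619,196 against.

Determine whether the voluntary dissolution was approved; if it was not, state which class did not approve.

Not approved — the Series C shares did not give the required vote.

Series A: 3/5 of 1653609 = 992165.40, rounded up to 992166; 992,166 required, 992,388 in favor — approved.
Series B: a majority of 2818441 is 1409221; 1,409,221 required, 1,409,221 in favor — approved.
Series C: 3/5 of 2311050 = 1386630; 1,386,630 required, 1,385,944 in favor — not approved.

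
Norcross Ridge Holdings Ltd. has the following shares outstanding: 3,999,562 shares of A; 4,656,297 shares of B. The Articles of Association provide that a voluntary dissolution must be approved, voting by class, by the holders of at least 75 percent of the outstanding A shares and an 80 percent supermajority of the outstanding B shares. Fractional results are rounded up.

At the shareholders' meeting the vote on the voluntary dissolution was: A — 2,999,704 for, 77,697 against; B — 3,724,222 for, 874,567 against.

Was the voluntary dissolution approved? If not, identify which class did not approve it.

A: 3/4 of 3999562 = 2999671.50, rounded up to 2999672; 2,999,672 required, 2,999,704 in favor — approved.
B: 4/5 of 4656297 = 3725037.60, rounded up to 3725038; 3,725,038 required, 3,724,222 in favor — not approved.

Not approved — the B shares did not give the required vote.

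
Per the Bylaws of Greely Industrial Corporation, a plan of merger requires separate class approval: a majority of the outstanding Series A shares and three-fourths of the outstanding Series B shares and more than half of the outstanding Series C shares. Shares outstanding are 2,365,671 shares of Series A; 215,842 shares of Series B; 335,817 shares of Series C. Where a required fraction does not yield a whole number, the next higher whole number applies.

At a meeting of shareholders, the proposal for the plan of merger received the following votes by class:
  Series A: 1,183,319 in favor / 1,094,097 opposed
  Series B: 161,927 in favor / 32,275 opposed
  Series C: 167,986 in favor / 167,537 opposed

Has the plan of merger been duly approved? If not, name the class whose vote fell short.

Series A: a majority of 2365671 is 1182836; 1,182,836 required, 1,183,319 in favor — approved.
Series B: 3/4 of 215842 = 161881.50, rounded up to 161882; 161,882 required, 161,927 in favor — approved.
Series C: a majority of 335817 is 167909; 167,909 required, 167,986 in favor — approved.

Approved — every class gave the required vote.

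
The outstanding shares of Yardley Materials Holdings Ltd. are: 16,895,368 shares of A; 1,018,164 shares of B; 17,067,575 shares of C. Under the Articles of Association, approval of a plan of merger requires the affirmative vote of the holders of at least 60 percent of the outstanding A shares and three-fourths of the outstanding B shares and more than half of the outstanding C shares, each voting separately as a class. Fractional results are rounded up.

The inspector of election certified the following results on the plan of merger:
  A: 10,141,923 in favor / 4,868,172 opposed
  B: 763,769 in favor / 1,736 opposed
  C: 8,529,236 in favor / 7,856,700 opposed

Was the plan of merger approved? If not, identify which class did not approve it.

Not approved — the C shares did not give the required vote.

A: 3/5 of 16895368 = 10137220.80, rounded up to 10137221; 10,137,221 required, 10,141,923 in favor — approved.
B: 3/4 of 1018164 = 763623; 763,623 required, 763,769 in favor — approved.
C: a majority of 17067575 is 8533788; 8,533,788 required, 8,529,236 in favor — not approved.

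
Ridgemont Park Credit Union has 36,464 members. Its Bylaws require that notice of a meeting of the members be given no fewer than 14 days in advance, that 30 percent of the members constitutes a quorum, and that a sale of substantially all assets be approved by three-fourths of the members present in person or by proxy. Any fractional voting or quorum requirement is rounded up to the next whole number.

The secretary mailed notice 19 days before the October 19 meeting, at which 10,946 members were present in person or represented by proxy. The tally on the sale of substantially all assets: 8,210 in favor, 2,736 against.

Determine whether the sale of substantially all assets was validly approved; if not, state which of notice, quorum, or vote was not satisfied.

Valid — all requirements satisfied.

Notice: 19 days given; 14 required. Satisfied.
Quorum: 30% of 36,464 = 10,939.20, rounded up to 10,940; 10,946 present. Satisfied.
Vote: requires three-fourths of those present (10,946); 3/4 of 10946 = 8209.50, rounded up to 8210, so 8,210 needed; 8,210 in favor. Satisfied.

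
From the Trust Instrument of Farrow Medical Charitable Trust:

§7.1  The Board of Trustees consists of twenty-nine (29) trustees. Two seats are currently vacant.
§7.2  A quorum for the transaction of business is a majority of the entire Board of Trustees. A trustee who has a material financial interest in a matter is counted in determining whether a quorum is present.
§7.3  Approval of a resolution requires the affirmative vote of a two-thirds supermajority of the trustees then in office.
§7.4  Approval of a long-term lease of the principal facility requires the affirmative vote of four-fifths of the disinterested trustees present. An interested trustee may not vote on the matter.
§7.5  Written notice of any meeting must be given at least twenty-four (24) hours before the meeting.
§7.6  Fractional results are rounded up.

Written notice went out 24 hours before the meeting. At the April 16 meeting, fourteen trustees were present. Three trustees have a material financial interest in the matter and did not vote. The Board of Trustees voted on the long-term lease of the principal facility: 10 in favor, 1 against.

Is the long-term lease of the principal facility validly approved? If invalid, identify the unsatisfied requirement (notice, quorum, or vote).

Notice: 24 hours given; 24 required (24 ≥ 24). Satisfied.
Quorum: 14 present (interested trustees count toward quorum); quorum is 15. Not satisfied.
Vote: the long-term lease of the principal facility requires four-fifths of the disinterested trustees present (14 − 3 = 11). 4/5 of 11 = 8.80, rounded up to 9, so 9 affirmative votes are needed; 10 voted in favor. Satisfied. (Moot — without a quorum no business can be validly transacted.)

Invalid — quorum requirement not satisfied.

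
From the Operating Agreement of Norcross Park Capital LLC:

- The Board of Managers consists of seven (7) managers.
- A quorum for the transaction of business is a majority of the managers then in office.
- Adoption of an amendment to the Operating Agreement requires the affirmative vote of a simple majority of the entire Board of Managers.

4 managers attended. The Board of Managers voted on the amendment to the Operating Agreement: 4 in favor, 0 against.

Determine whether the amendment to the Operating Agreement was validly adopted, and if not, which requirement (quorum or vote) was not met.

Valid — all requirements satisfied.

Quorum: 4 present; quorum is 4. Satisfied.
Vote: the amendment to the Operating Agreement requires a majority of the entire Board of Managers (7). A majority of 7 is 4, so 4 affirmative votes are needed; 4 voted in favor. Satisfied.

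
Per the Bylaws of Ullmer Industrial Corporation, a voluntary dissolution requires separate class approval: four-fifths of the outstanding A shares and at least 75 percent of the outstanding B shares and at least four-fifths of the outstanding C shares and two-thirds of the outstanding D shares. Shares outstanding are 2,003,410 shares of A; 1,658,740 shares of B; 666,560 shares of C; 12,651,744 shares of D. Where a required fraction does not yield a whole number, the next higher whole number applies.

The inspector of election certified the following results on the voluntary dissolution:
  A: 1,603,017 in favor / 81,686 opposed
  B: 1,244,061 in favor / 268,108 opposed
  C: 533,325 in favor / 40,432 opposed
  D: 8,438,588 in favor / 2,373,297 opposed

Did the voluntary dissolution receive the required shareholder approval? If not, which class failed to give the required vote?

Approved — every class gave the required vote.

A: 4/5 of 2003410 = 1602728; 1,602,728 required, 1,603,017 in favor — approved.
B: 3/4 of 1658740 = 1244055; 1,244,055 required, 1,244,061 in favor — approved.
C: 4/5 of 666560 = 533248; 533,248 required, 533,325 in favor — approved.
D: 2/3 of 12651744 = 8434496; 8,434,496 required, 8,438,588 in favor — approved.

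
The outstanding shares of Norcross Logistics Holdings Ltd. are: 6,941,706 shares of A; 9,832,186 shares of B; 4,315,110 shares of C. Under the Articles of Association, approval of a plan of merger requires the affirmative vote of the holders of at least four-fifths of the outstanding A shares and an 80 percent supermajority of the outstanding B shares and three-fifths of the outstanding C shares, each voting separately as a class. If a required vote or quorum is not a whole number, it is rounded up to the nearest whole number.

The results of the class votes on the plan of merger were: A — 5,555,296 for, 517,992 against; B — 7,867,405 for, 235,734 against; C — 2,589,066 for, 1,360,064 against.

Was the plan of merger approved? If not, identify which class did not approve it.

A: 4/5 of 6941706 = 5553364.80, rounded up to 5553365; 5,553,365 required, 5,555,296 in favor — approved.
B: 4/5 of 9832186 = 7865748.80, rounded up to 7865749; 7,865,749 required, 7,867,405 in favor — approved.
C: 3/5 of 4315110 = 2589066; 2,589,066 required, 2,589,066 in favor — approved.

Approved — every class gave the required vote.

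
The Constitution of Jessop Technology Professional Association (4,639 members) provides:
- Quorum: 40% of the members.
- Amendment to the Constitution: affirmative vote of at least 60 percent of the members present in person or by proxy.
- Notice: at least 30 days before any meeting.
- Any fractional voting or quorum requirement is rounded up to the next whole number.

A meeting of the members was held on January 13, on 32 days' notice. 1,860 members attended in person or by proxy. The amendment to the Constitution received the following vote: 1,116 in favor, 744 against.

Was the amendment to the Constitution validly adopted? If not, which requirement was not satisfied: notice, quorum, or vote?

Valid — all requirements satisfied.

Notice: 32 days given; 30 required. Satisfied.
Quorum: 40% of 4,639 = 1,855.60, rounded up to 1,856; 1,860 present. Satisfied.
Vote: requires three-fifths of those present (1,860); 3/5 of 1860 = 1116, so 1,116 needed; 1,116 in favor. Satisfied.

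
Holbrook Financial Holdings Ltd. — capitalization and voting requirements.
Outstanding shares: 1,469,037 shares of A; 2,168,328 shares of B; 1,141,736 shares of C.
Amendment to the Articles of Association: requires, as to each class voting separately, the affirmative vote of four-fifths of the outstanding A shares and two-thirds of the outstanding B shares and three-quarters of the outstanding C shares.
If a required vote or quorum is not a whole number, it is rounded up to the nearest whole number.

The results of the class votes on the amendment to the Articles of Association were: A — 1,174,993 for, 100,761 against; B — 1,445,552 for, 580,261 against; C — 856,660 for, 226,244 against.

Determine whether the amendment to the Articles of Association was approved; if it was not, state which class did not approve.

Not approved — the A shares did not give the required vote.

A: 4/5 of 1469037 = 1175229.60, rounded up to 1175230; 1,175,230 required, 1,174,993 in favor — not approved.
B: 2/3 of 2168328 = 1445552; 1,445,552 required, 1,445,552 in favor — approved.
C: 3/4 of 1141736 = 856302; 856,302 required, 856,660 in favor — approved.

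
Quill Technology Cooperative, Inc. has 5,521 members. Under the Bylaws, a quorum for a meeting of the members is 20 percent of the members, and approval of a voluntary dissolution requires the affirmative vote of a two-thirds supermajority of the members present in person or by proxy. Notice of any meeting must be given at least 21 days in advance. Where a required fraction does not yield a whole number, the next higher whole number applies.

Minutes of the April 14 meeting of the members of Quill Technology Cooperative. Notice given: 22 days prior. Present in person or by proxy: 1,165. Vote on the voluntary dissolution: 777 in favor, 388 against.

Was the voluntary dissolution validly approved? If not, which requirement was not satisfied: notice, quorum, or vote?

Valid — all requirements satisfied.

Notice: 22 days given; 21 required. Satisfied.
Quorum: 20% of 5,521 = 1,104.20, rounded up to 1,105; 1,165 present. Satisfied.
Vote: requires two-thirds of those present (1,165); 2/3 of 1165 = 776.67, rounded up to 777, so 777 needed; 777 in favor. Satisfied.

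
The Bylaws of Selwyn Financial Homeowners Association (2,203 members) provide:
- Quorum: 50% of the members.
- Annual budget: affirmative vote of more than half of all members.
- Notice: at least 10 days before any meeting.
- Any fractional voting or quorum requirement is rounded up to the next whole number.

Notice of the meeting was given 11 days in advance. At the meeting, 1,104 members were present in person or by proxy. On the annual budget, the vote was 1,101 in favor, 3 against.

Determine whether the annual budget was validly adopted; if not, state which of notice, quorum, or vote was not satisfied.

Notice: 11 days given; 10 required. Satisfied.
Quorum: 50% of 2,203 = 1,101.50, rounded up to 1,102; 1,104 present. Satisfied.
Vote: requires a majority of all members (2,203); a majority of 2203 is 1102, so 1,102 needed; 1,101 in favor. Not satisfied.

Invalid — vote requirement not satisfied.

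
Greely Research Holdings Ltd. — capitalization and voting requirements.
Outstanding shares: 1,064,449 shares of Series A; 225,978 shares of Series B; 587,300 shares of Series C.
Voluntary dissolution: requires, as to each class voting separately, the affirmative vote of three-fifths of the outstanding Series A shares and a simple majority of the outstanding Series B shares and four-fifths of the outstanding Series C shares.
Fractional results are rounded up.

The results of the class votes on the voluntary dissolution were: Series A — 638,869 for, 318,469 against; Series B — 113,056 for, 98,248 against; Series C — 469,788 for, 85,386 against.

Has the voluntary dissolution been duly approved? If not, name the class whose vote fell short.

Not approved — the Series C shares did not give the required vote.

Series A: 3/5 of 1064449 = 638669.40, rounded up to 638670; 638,670 required, 638,869 in favor — approved.
Series B: a majority of 225978 is 112990; 112,990 required, 113,056 in favor — approved.
Series C: 4/5 of 587300 = 469840; 469,840 required, 469,788 in favor — not approved.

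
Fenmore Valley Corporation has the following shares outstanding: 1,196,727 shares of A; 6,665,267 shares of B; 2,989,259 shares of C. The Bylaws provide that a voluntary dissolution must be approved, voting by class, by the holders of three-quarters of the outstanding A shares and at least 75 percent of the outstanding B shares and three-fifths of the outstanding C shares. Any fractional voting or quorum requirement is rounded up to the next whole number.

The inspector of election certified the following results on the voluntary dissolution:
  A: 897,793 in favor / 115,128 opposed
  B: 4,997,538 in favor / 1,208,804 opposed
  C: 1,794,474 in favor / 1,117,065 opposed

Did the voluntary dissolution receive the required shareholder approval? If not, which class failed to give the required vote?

Not approved — the B shares did not give the required vote.

A: 3/4 of 1196727 = 897545.25, rounded up to 897546; 897,546 required, 897,793 in favor — approved.
B: 3/4 of 6665267 = 4998950.25, rounded up to 4998951; 4,998,951 required, 4,997,538 in favor — not approved.
C: 3/5 of 2989259 = 1793555.40, rounded up to 1793556; 1,793,556 required, 1,794,474 in favor — approved.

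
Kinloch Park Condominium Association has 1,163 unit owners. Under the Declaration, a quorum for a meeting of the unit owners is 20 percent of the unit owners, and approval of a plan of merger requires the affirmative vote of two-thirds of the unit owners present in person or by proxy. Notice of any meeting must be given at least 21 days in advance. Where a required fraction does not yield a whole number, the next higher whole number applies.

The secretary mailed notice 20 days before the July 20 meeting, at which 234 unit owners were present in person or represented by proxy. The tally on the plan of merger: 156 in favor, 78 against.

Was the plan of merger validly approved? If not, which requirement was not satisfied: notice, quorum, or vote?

Notice: 20 days given; 21 required. Not satisfied.
Quorum: 20% of 1,163 = 232.60, rounded up to 233; 234 present. Satisfied.
Vote: requires two-thirds of those present (234); 2/3 of 234 = 156, so 156 needed; 156 in favor. Satisfied.

Invalid — notice requirement not satisfied.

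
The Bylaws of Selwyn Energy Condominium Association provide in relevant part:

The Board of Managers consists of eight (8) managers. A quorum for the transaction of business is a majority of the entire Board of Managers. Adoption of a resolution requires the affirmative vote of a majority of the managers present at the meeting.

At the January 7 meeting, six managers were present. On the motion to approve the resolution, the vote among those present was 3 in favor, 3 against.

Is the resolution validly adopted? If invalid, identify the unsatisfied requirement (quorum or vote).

Invalid — vote requirement not satisfied.

Quorum: 6 present; quorum is 5. Satisfied.
Vote: the resolution requires a majority of the managers present (6). A majority of 6 is 4, so 4 affirmative votes are needed; 3 voted in favor. Not satisfied.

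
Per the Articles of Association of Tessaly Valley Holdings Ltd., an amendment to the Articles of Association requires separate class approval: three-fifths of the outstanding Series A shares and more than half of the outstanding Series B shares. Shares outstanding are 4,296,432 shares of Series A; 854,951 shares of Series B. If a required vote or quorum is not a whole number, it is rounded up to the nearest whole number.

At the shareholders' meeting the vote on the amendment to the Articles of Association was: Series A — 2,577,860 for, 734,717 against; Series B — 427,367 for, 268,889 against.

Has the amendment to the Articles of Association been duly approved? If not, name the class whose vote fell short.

Series A: 3/5 of 4296432 = 2577859.20, rounded up to 2577860; 2,577,860 required, 2,577,860 in favor — approved.
Series B: a majority of 854951 is 427476; 427,476 required, 427,367 in favor — not approved.

Not approved — the Series B shares did not give the required vote.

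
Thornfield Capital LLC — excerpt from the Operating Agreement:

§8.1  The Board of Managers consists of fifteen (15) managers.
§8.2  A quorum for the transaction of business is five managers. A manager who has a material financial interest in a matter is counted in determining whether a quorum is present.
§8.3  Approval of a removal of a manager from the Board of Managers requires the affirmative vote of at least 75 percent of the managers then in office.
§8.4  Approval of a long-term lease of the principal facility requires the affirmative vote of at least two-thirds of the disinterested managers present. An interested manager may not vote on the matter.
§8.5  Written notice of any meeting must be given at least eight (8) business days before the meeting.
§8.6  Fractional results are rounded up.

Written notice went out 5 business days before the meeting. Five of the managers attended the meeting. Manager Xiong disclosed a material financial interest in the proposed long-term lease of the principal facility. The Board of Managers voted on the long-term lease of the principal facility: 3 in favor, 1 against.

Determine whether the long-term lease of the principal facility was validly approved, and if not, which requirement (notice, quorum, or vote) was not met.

Invalid — notice requirement not satisfied.

Notice: 5 business days given; 8 required (5 < 8). Not satisfied.
Quorum: 5 present (interested managers count toward quorum); quorum is 5. Satisfied.
Vote: the long-term lease of the principal facility requires two-thirds of the disinterested managers present (5 − 1 = 4). 2/3 of 4 = 2.67, rounded up to 3, so 3 affirmative votes are needed; 3 voted in favor. Satisfied.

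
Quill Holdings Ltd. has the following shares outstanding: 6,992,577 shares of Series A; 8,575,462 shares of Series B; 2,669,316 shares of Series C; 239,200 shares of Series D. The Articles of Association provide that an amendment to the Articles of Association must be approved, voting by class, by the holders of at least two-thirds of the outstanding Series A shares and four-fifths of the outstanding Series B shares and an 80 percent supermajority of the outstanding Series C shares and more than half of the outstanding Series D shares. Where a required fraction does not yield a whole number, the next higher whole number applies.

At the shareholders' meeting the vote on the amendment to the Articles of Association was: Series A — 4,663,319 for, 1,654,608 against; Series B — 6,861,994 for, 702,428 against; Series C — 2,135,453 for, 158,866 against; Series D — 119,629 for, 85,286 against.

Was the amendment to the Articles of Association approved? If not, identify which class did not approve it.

Approved — every class gave the required vote.

Series A: 2/3 of 6992577 = 4661718; 4,661,718 required, 4,663,319 in favor — approved.
Series B: 4/5 of 8575462 = 6860369.60, rounded up to 6860370; 6,860,370 required, 6,861,994 in favor — approved.
Series C: 4/5 of 2669316 = 2135452.80, rounded up to 2135453; 2,135,453 required, 2,135,453 in favor — approved.
Series D: a majority of 239200 is 119601; 119,601 required, 119,629 in favor — approved.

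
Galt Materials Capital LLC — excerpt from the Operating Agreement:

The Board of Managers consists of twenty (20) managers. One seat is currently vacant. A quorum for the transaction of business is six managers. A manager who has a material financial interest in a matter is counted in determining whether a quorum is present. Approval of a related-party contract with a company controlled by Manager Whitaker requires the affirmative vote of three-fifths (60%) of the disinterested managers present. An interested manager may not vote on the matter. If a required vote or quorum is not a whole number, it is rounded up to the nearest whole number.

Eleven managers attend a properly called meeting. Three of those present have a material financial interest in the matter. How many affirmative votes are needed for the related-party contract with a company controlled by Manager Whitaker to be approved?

The related-party contract with a company controlled by Manager Whitaker requires three-fifths of the disinterested managers present (11 − 3 = 8).
3/5 of 8 = 4.80, rounded up to 5.

5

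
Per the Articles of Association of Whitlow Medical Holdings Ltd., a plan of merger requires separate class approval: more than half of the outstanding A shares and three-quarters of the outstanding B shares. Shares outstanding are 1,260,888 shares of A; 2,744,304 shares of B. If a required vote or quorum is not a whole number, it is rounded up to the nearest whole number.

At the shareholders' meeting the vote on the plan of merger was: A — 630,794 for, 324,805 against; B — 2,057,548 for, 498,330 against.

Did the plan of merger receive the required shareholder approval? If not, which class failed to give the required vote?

Not approved — the B shares did not give the required vote.

A: a majority of 1260888 is 630445; 630,445 required, 630,794 in favor — approved.
B: 3/4 of 2744304 = 2058228; 2,058,228 required, 2,057,548 in favor — not approved.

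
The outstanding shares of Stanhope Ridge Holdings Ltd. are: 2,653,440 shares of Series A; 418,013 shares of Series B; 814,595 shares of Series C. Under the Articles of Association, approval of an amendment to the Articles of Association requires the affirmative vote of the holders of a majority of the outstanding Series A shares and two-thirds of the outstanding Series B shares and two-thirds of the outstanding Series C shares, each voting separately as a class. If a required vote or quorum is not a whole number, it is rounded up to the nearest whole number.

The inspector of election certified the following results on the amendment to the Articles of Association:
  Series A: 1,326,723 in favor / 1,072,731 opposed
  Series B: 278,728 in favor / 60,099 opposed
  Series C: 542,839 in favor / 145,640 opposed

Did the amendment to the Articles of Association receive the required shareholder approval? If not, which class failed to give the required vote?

Series A: a majority of 2653440 is 1326721; 1,326,721 required, 1,326,723 in favor — approved.
Series B: 2/3 of 418013 = 278675.33, rounded up to 278676; 278,676 required, 278,728 in favor — approved.
Series C: 2/3 of 814595 = 543063.33, rounded up to 543064; 543,064 required, 542,839 in favor — not approved.

Not approved — the Series C shares did not give the required vote.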